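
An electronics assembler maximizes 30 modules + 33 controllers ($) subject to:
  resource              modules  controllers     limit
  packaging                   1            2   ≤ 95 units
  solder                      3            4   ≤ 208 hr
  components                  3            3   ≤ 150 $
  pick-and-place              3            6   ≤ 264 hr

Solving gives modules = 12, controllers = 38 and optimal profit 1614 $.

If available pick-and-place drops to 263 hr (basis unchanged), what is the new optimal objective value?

1613

Check each constraint at x*: packaging 88/95 (slack 7); solder 188/208 (slack 20); components 150/150 (tight); pick-and-place 264/264 (tight).
By complementary slackness, y = 0 for the non-binding constraints.
The binding rows give the dual system: 3·y_components + 3·y_pick-and-place = 30 and 3·y_components + 6·y_pick-and-place = 33.
This yields shadow prices y_components = 9, y_pick-and-place = 1.
Δz = y_pick-and-place·Δb = 1 × (-1) = -1, so new z* = 1614 − 1 = 1613.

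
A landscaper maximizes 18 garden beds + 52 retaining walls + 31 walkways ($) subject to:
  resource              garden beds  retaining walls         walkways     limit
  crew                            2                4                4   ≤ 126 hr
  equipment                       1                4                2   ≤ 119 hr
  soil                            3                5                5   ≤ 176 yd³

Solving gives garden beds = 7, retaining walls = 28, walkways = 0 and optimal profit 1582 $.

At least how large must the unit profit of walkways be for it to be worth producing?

36

Check each constraint at x*: crew 126/126 (tight); equipment 119/119 (tight); soil 161/176 (slack 15).
Slack constraints have shadow price 0 (complementary slackness).
Dual feasibility on the basic columns requires 2·y_crew + 1·y_equipment = 18, 4·y_crew + 4·y_equipment = 52.
Solving: y_crew = 5, y_equipment = 8.
walkways enters the basis when its profit ≥ yᵀa₃ = 5·4 + 8·2 = 36.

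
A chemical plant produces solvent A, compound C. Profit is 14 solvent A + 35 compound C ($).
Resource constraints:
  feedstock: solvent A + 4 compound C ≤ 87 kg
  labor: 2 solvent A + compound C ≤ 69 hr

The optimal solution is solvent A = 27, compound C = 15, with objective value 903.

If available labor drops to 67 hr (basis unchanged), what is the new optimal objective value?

At the optimum: feedstock uses 87 of 87 (binding); labor uses 69 of 69 (binding).
The binding rows give the dual system: 1·y_feedstock + 2·y_labor = 14 and 4·y_feedstock + 1·y_labor = 35.
→ y_feedstock = 8 and y_labor = 3.
Δz = y_labor·Δb = 3 × (-2) = -6, so new z* = 903 − 6 = 897.

897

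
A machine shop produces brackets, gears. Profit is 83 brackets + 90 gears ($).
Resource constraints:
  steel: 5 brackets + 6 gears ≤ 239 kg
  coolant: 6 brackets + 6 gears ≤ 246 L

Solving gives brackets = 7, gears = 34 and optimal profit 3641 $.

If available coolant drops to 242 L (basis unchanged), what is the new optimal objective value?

Check each constraint at x*: steel 239/239 (tight); coolant 246/246 (tight).
From A_Bᵀ y = c: 5·y_steel + 6·y_coolant = 83; 6·y_steel + 6·y_coolant = 90.
→ y_steel = 7 and y_coolant = 8.
Δz = y_coolant·Δb = 8 × (-4) = -32, so new z* = 3641 − 32 = 3609.

3609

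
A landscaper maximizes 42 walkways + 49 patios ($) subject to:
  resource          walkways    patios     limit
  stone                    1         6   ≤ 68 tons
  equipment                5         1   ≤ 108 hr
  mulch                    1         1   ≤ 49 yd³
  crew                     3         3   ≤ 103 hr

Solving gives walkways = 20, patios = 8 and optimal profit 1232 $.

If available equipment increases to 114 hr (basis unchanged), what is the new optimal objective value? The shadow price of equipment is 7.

Δb = 6, so new z* = 1232 + (7)·(6) = 1232 + 42 = 1274.

1274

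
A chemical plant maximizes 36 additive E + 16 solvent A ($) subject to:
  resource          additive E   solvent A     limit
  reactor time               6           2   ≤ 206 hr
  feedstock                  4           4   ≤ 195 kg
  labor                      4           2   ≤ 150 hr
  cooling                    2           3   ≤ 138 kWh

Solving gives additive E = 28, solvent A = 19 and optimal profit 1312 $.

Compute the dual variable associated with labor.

Check each constraint at x*: reactor time 206/206 (tight); feedstock 188/195 (slack 7); labor 150/150 (tight); cooling 113/138 (slack 25).
By complementary slackness, y = 0 for the non-binding constraints.
The binding rows give the dual system: 6·y_reactor time + 4·y_labor = 36 and 2·y_reactor time + 2·y_labor = 16.
This yields shadow prices y_reactor time = 2, y_labor = 6.
Shadow price of labor = 6.

6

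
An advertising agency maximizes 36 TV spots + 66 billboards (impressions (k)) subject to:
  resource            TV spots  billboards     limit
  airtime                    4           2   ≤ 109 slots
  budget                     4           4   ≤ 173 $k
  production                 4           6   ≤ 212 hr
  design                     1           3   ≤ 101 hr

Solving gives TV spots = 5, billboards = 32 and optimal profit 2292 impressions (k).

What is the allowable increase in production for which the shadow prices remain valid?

Binding constraints: production, design. The basis is B = [[4,6],[1,3]] with det 6.
Per unit increase in production, x* moves by d = (0.5, -0.1667).
The basis stays optimal until airtime becomes binding; allowable increase = 15 hr.

15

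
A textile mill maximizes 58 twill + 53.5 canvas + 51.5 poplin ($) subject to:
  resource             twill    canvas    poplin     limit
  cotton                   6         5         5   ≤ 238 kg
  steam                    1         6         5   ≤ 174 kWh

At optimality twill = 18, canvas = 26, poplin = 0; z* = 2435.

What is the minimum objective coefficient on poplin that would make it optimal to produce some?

52.5

At the optimum: cotton uses 238 of 238 (binding); steam uses 174 of 174 (binding).
From A_Bᵀ y = c: 6·y_cotton + 1·y_steam = 58; 5·y_cotton + 6·y_steam = 53.5.
→ y_cotton = 9.5 and y_steam = 1.
poplin enters the basis when its profit ≥ yᵀa₃ = 9.5·5 + 1·5 = 52.5.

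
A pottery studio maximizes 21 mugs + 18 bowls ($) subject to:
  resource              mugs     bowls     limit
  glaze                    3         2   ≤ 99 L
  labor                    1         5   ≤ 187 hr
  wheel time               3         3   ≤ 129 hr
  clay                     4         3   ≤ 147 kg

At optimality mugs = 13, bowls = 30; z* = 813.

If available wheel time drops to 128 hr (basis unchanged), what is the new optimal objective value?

809

Check each constraint at x*: glaze 99/99 (tight); labor 163/187 (slack 24); wheel time 129/129 (tight); clay 142/147 (slack 5).
Slack constraints have shadow price 0 (complementary slackness).
The binding rows give the dual system: 3·y_glaze + 3·y_wheel time = 21 and 2·y_glaze + 3·y_wheel time = 18.
This yields shadow prices y_glaze = 3, y_wheel time = 4.
Δz = y_wheel time·Δb = 4 × (-1) = -4, so new z* = 813 − 4 = 809.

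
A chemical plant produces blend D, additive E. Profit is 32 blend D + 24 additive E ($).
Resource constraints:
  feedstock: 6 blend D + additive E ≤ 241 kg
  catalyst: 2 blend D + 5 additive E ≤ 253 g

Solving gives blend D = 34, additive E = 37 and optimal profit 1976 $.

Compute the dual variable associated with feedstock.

At the optimum: feedstock uses 241 of 241 (binding); catalyst uses 253 of 253 (binding).
From A_Bᵀ y = c: 6·y_feedstock + 2·y_catalyst = 32; 1·y_feedstock + 5·y_catalyst = 24.
Solving: y_feedstock = 4, y_catalyst = 4.
Shadow price of feedstock = 4.

4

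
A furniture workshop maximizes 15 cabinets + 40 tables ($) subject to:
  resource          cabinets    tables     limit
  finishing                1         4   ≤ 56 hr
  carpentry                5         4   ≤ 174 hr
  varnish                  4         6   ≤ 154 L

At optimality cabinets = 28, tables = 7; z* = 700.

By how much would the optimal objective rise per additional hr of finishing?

Check each constraint at x*: finishing 56/56 (tight); carpentry 168/174 (slack 6); varnish 154/154 (tight).
Slack constraints have shadow price 0 (complementary slackness).
The binding rows give the dual system: 1·y_finishing + 4·y_varnish = 15 and 4·y_finishing + 6·y_varnish = 40.
Solving: y_finishing = 7, y_varnish = 2.
Shadow price of finishing = 7.

7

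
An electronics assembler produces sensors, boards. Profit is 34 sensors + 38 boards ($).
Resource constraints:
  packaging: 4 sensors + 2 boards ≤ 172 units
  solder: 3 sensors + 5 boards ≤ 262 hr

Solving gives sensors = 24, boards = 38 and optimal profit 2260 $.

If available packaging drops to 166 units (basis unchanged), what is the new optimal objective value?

Both packaging and solder are binding at x*.
From A_Bᵀ y = c: 4·y_packaging + 3·y_solder = 34; 2·y_packaging + 5·y_solder = 38.
→ y_packaging = 4 and y_solder = 6.
Δz = y_packaging·Δb = 4 × (-6) = -24, so new z* = 2260 − 24 = 2236.

2236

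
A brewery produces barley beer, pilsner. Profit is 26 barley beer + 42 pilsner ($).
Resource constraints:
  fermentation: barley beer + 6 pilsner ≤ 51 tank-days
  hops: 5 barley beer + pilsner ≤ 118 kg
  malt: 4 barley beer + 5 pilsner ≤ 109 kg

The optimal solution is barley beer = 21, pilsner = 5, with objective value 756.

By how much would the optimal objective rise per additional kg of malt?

Check each constraint at x*: fermentation 51/51 (tight); hops 110/118 (slack 8); malt 109/109 (tight).
Slack constraints have shadow price 0 (complementary slackness).
The binding rows give the dual system: 1·y_fermentation + 4·y_malt = 26 and 6·y_fermentation + 5·y_malt = 42.
Solving: y_fermentation = 2, y_malt = 6.
Shadow price of malt = 6.

6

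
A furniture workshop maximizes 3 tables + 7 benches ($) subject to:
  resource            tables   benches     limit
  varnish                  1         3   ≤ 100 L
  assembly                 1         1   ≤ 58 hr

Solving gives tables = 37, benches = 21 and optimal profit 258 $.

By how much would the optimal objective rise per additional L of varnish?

2

Both varnish and assembly are binding at x*.
The binding rows give the dual system: 1·y_varnish + 1·y_assembly = 3 and 3·y_varnish + 1·y_assembly = 7.
This yields shadow prices y_varnish = 2, y_assembly = 1.
Shadow price of varnish = 2.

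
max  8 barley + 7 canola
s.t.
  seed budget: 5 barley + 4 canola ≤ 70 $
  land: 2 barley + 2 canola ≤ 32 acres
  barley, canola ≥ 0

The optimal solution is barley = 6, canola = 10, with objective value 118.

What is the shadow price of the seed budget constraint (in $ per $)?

Both seed budget and land are binding at x*.
From A_Bᵀ y = c: 5·y_seed budget + 2·y_land = 8; 4·y_seed budget + 2·y_land = 7.
Solving: y_seed budget = 1, y_land = 1.5.
Shadow price of seed budget = 1.

1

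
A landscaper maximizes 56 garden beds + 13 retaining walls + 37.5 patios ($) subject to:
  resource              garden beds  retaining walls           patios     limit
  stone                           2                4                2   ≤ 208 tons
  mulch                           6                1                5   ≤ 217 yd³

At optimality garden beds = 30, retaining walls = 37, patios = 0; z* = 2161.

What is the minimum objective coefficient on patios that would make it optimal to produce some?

At the optimum: stone uses 208 of 208 (binding); mulch uses 217 of 217 (binding).
The binding rows give the dual system: 2·y_stone + 6·y_mulch = 56 and 4·y_stone + 1·y_mulch = 13.
Solving: y_stone = 1, y_mulch = 9.
patios enters the basis when its profit ≥ yᵀa₃ = 1·2 + 9·5 = 47.

47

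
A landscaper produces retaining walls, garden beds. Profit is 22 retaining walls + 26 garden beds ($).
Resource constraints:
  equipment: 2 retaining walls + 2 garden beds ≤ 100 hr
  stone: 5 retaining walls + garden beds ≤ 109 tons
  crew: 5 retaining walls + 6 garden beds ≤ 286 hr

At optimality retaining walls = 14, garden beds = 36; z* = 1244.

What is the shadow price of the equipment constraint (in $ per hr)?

1

Check each constraint at x*: equipment 100/100 (tight); stone 106/109 (slack 3); crew 286/286 (tight).
Slack constraints have shadow price 0 (complementary slackness).
The binding rows give the dual system: 2·y_equipment + 5·y_crew = 22 and 2·y_equipment + 6·y_crew = 26.
This yields shadow prices y_equipment = 1, y_crew = 4.
Shadow price of equipment = 1.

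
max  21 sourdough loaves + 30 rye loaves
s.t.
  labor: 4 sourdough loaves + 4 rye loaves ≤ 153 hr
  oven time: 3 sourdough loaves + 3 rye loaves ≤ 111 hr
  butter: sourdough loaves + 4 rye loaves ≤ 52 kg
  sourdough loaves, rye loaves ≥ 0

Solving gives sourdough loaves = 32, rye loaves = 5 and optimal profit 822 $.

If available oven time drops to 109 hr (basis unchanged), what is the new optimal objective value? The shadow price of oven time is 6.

810

Δb = -2, so new z* = 822 + (6)·(-2) = 822 − 12 = 810.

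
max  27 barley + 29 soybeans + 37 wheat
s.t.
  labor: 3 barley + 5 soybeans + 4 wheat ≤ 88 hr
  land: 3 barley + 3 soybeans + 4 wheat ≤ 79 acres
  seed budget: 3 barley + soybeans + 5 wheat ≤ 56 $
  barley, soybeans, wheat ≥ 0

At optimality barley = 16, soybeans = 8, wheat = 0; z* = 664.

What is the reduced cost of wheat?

-3

Check each constraint at x*: labor 88/88 (tight); land 72/79 (slack 7); seed budget 56/56 (tight).
Since land is not tight, its dual is 0.
From A_Bᵀ y = c: 3·y_labor + 3·y_seed budget = 27; 5·y_labor + 1·y_seed budget = 29.
→ y_labor = 5 and y_seed budget = 4.
Reduced cost of wheat: c₃ − yᵀa₃ = 37 − (5·4 + 4·5) = 37 − 40 = -3.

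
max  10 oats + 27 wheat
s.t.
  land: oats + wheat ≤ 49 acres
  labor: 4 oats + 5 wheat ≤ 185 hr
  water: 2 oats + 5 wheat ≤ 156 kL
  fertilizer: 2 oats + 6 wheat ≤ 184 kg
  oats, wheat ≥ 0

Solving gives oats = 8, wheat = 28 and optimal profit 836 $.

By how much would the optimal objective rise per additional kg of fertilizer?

At the optimum: land uses 36 of 49 (slack = 13); labor uses 172 of 185 (slack = 13); water uses 156 of 156 (binding); fertilizer uses 184 of 184 (binding).
Slack constraints have shadow price 0 (complementary slackness).
The binding rows give the dual system: 2·y_water + 2·y_fertilizer = 10 and 5·y_water + 6·y_fertilizer = 27.
→ y_water = 3 and y_fertilizer = 2.
Shadow price of fertilizer = 2.

2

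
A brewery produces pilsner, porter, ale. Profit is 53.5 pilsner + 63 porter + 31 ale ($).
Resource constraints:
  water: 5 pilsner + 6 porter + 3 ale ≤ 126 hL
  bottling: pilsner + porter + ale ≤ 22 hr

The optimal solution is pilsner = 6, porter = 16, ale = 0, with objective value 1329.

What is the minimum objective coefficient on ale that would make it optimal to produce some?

34.5

At the optimum: water uses 126 of 126 (binding); bottling uses 22 of 22 (binding).
From A_Bᵀ y = c: 5·y_water + 1·y_bottling = 53.5; 6·y_water + 1·y_bottling = 63.
This yields shadow prices y_water = 9.5, y_bottling = 6.
ale enters the basis when its profit ≥ yᵀa₃ = 9.5·3 + 6·1 = 34.5.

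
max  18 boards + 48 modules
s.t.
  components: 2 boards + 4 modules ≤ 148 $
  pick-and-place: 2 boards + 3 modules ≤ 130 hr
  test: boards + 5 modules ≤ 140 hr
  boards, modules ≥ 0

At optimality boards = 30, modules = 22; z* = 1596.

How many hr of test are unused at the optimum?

test used = 1·30 + 5·22 = 140; slack = 140 − 140 = 0.

0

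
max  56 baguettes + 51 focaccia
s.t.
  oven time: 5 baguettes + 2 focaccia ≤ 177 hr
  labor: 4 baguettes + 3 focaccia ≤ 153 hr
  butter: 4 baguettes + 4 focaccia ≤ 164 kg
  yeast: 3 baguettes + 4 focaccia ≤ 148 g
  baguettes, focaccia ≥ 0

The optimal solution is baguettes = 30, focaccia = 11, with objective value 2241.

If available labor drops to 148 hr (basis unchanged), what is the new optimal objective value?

2216

Check each constraint at x*: oven time 172/177 (slack 5); labor 153/153 (tight); butter 164/164 (tight); yeast 134/148 (slack 14).
By complementary slackness, y = 0 for the non-binding constraints.
From A_Bᵀ y = c: 4·y_labor + 4·y_butter = 56; 3·y_labor + 4·y_butter = 51.
→ y_labor = 5 and y_butter = 9.
Δz = y_labor·Δb = 5 × (-5) = -25, so new z* = 2241 − 25 = 2216.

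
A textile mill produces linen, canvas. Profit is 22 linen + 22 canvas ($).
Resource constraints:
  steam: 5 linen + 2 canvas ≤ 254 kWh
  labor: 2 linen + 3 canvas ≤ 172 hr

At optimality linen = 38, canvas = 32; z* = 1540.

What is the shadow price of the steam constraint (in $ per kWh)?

2

At the optimum: steam uses 254 of 254 (binding); labor uses 172 of 172 (binding).
The binding rows give the dual system: 5·y_steam + 2·y_labor = 22 and 2·y_steam + 3·y_labor = 22.
Solving: y_steam = 2, y_labor = 6.
Shadow price of steam = 2.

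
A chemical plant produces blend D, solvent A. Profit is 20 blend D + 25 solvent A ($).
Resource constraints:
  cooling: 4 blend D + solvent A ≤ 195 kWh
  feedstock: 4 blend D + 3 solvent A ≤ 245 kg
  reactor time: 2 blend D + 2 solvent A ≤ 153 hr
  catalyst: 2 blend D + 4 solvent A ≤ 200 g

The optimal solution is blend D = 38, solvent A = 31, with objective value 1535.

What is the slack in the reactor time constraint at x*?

reactor time used = 2·38 + 2·31 = 138; slack = 153 − 138 = 15.

15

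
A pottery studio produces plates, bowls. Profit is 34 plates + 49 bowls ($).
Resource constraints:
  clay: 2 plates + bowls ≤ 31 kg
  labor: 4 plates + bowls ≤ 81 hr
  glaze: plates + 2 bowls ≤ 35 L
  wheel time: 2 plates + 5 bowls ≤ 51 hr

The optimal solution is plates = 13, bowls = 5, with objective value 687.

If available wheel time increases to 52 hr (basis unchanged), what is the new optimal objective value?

Check each constraint at x*: clay 31/31 (tight); labor 57/81 (slack 24); glaze 23/35 (slack 12); wheel time 51/51 (tight).
By complementary slackness, y = 0 for the non-binding constraints.
Dual feasibility on the basic columns requires 2·y_clay + 2·y_wheel time = 34, 1·y_clay + 5·y_wheel time = 49.
→ y_clay = 9 and y_wheel time = 8.
Δz = y_wheel time·Δb = 8 × (1) = 8, so new z* = 687 + 8 = 695.

695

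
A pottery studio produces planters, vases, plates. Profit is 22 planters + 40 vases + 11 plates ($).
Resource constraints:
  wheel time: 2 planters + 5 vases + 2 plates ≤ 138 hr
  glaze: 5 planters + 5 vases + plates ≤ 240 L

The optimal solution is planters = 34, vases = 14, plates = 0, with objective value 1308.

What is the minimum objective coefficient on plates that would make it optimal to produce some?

Check each constraint at x*: wheel time 138/138 (tight); glaze 240/240 (tight).
The binding rows give the dual system: 2·y_wheel time + 5·y_glaze = 22 and 5·y_wheel time + 5·y_glaze = 40.
→ y_wheel time = 6 and y_glaze = 2.
plates enters the basis when its profit ≥ yᵀa₃ = 6·2 + 2·1 = 14.

14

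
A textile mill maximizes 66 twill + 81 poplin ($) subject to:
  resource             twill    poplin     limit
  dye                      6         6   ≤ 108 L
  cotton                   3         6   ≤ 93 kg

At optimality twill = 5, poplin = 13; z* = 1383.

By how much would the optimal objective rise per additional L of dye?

At the optimum: dye uses 108 of 108 (binding); cotton uses 93 of 93 (binding).
From A_Bᵀ y = c: 6·y_dye + 3·y_cotton = 66; 6·y_dye + 6·y_cotton = 81.
This yields shadow prices y_dye = 8.5, y_cotton = 5.
Shadow price of dye = 8.5.

8.5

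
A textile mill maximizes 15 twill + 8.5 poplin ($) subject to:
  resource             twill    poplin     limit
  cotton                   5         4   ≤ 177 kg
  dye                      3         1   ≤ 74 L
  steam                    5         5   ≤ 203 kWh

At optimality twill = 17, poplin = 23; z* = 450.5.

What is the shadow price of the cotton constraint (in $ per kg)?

1.5

Check each constraint at x*: cotton 177/177 (tight); dye 74/74 (tight); steam 200/203 (slack 3).
Since steam is not tight, its dual is 0.
From A_Bᵀ y = c: 5·y_cotton + 3·y_dye = 15; 4·y_cotton + 1·y_dye = 8.5.
This yields shadow prices y_cotton = 1.5, y_dye = 2.5.
Shadow price of cotton = 1.5.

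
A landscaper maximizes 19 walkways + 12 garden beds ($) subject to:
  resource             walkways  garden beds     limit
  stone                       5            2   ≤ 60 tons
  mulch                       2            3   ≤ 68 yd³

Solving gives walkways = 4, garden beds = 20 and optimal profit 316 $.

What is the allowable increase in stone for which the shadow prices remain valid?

Binding constraints: stone, mulch. The basis is B = [[5,2],[2,3]] with det 11.
Per unit increase in stone, x* moves by d = (0.2727, -0.1818).
The basis stays optimal until garden beds reaches 0; allowable increase = 110 tons.

110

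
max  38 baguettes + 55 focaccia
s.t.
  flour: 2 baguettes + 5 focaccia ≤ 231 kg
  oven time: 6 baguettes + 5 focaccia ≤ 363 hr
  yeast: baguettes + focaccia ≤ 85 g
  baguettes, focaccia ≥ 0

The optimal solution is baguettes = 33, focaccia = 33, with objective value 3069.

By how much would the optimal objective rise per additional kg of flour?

7

Check each constraint at x*: flour 231/231 (tight); oven time 363/363 (tight); yeast 66/85 (slack 19).
Since yeast is not tight, its dual is 0.
The binding rows give the dual system: 2·y_flour + 6·y_oven time = 38 and 5·y_flour + 5·y_oven time = 55.
Solving: y_flour = 7, y_oven time = 4.
Shadow price of flour = 7.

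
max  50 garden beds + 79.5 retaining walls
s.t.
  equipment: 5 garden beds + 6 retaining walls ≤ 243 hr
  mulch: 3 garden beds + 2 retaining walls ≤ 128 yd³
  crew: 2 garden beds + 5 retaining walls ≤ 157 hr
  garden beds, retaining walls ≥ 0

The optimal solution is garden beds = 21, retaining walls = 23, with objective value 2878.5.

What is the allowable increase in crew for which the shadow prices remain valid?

45.5

Binding constraints: equipment, crew. The basis is B = [[5,6],[2,5]] with det 13.
Per unit increase in crew, x* moves by d = (-0.4615, 0.3846).
The basis stays optimal until garden beds reaches 0; allowable increase = 45.5 hr.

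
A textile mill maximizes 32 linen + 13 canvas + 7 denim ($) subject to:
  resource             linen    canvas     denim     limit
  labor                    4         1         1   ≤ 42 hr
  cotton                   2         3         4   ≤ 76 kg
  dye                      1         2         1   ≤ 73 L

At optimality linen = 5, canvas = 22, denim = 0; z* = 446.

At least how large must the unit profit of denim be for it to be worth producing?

Check each constraint at x*: labor 42/42 (tight); cotton 76/76 (tight); dye 49/73 (slack 24).
By complementary slackness, y = 0 for the non-binding constraint.
The binding rows give the dual system: 4·y_labor + 2·y_cotton = 32 and 1·y_labor + 3·y_cotton = 13.
This yields shadow prices y_labor = 7, y_cotton = 2.
denim enters the basis when its profit ≥ yᵀa₃ = 7·1 + 2·4 = 15.

15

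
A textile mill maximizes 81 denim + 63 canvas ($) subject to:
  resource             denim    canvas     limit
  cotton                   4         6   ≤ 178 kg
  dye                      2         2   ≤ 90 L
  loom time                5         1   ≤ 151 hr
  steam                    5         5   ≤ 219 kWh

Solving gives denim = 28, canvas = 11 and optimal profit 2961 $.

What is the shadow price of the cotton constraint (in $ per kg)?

9

At the optimum: cotton uses 178 of 178 (binding); dye uses 78 of 90 (slack = 12); loom time uses 151 of 151 (binding); steam uses 195 of 219 (slack = 24).
Since dye, steam are not tight, their duals are 0.
The binding rows give the dual system: 4·y_cotton + 5·y_loom time = 81 and 6·y_cotton + 1·y_loom time = 63.
This yields shadow prices y_cotton = 9, y_loom time = 9.
Shadow price of cotton = 9.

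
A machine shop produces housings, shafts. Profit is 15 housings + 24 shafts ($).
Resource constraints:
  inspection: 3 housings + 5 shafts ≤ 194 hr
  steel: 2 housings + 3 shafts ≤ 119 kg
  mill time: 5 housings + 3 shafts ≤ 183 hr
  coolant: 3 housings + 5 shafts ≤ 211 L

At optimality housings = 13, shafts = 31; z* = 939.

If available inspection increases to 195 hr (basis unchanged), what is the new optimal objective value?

942

Check each constraint at x*: inspection 194/194 (tight); steel 119/119 (tight); mill time 158/183 (slack 25); coolant 194/211 (slack 17).
Slack constraints have shadow price 0 (complementary slackness).
From A_Bᵀ y = c: 3·y_inspection + 2·y_steel = 15; 5·y_inspection + 3·y_steel = 24.
This yields shadow prices y_inspection = 3, y_steel = 3.
Δz = y_inspection·Δb = 3 × (1) = 3, so new z* = 939 + 3 = 942.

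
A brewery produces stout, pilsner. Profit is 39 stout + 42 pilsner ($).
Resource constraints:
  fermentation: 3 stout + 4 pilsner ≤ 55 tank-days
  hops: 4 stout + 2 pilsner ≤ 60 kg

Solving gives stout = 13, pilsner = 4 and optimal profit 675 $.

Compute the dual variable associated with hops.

3

Both fermentation and hops are binding at x*.
Dual feasibility on the basic columns requires 3·y_fermentation + 4·y_hops = 39, 4·y_fermentation + 2·y_hops = 42.
→ y_fermentation = 9 and y_hops = 3.
Shadow price of hops = 3.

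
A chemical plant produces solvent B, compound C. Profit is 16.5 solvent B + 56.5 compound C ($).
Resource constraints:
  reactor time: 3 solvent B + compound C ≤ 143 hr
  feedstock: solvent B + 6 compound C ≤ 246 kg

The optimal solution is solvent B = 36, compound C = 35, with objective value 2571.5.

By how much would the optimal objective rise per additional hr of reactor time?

2.5

At the optimum: reactor time uses 143 of 143 (binding); feedstock uses 246 of 246 (binding).
The binding rows give the dual system: 3·y_reactor time + 1·y_feedstock = 16.5 and 1·y_reactor time + 6·y_feedstock = 56.5.
Solving: y_reactor time = 2.5, y_feedstock = 9.
Shadow price of reactor time = 2.5.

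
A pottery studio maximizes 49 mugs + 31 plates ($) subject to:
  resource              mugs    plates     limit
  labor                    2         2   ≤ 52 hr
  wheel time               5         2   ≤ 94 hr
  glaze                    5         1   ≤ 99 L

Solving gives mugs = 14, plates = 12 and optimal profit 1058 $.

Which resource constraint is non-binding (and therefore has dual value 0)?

labor: 52/52 (binding)
wheel time: 94/94 (binding)
glaze: 82/99 (slack 17)
By complementary slackness, a constraint with positive slack has shadow price 0 → glaze.

glaze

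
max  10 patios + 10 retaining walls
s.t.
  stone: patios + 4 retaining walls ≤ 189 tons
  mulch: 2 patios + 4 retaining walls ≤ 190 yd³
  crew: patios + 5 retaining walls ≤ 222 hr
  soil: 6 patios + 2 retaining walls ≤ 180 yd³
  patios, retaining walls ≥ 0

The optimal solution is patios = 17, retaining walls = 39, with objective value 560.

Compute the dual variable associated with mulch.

Binding: mulch and soil. Non-binding: stone (16 unused), crew (10 unused).
Slack constraints have shadow price 0 (complementary slackness).
Dual feasibility on the basic columns requires 2·y_mulch + 6·y_soil = 10, 4·y_mulch + 2·y_soil = 10.
This yields shadow prices y_mulch = 2, y_soil = 1.
Shadow price of mulch = 2.

2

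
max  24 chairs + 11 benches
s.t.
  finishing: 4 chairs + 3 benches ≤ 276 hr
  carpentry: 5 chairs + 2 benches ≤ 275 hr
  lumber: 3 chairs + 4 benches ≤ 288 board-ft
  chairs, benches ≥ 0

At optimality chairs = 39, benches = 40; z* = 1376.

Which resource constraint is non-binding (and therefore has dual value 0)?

lumber

finishing: 276/276 (binding)
carpentry: 275/275 (binding)
lumber: 277/288 (slack 11)
By complementary slackness, a constraint with positive slack has shadow price 0 → lumber.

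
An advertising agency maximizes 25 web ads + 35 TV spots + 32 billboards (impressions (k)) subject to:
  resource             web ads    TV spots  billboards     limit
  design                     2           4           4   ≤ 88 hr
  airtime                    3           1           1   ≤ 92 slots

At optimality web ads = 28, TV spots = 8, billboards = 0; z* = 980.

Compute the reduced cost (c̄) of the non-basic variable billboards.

-3

Check each constraint at x*: design 88/88 (tight); airtime 92/92 (tight).
The binding rows give the dual system: 2·y_design + 3·y_airtime = 25 and 4·y_design + 1·y_airtime = 35.
This yields shadow prices y_design = 8, y_airtime = 3.
Reduced cost of billboards: c₃ − yᵀa₃ = 32 − (8·4 + 3·1) = 32 − 35 = -3.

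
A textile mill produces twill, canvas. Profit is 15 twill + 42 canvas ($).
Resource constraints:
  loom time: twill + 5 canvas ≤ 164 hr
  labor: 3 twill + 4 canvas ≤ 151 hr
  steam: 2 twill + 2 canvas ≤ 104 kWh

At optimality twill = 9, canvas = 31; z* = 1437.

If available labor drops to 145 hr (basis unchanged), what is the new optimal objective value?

1419

At the optimum: loom time uses 164 of 164 (binding); labor uses 151 of 151 (binding); steam uses 80 of 104 (slack = 24).
Since steam is not tight, its dual is 0.
The binding rows give the dual system: 1·y_loom time + 3·y_labor = 15 and 5·y_loom time + 4·y_labor = 42.
This yields shadow prices y_loom time = 6, y_labor = 3.
Δz = y_labor·Δb = 3 × (-6) = -18, so new z* = 1437 − 18 = 1419.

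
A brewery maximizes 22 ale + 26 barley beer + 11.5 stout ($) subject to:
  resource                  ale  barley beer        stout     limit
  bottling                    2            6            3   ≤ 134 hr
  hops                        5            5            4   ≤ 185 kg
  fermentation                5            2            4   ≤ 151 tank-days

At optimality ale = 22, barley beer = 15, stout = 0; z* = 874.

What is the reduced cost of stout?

Binding: bottling and hops. Non-binding: fermentation (11 unused).
Slack constraints have shadow price 0 (complementary slackness).
From A_Bᵀ y = c: 2·y_bottling + 5·y_hops = 22; 6·y_bottling + 5·y_hops = 26.
→ y_bottling = 1 and y_hops = 4.
Reduced cost of stout: c₃ − yᵀa₃ = 11.5 − (1·3 + 4·4) = 11.5 − 19 = -7.5.

-7.5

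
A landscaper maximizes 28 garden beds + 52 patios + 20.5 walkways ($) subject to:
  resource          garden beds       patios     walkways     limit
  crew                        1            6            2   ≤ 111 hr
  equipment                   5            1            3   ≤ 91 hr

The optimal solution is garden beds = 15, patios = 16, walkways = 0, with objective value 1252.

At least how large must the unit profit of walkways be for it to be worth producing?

Check each constraint at x*: crew 111/111 (tight); equipment 91/91 (tight).
From A_Bᵀ y = c: 1·y_crew + 5·y_equipment = 28; 6·y_crew + 1·y_equipment = 52.
This yields shadow prices y_crew = 8, y_equipment = 4.
walkways enters the basis when its profit ≥ yᵀa₃ = 8·2 + 4·3 = 28.

28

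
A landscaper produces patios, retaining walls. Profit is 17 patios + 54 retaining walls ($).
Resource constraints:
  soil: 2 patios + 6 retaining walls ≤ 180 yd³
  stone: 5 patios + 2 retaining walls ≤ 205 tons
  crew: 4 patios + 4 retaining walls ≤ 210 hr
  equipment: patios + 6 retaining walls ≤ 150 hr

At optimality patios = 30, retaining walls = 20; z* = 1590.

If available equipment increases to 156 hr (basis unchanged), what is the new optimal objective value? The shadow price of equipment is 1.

Δb = 6, so new z* = 1590 + (1)·(6) = 1590 + 6 = 1596.

1596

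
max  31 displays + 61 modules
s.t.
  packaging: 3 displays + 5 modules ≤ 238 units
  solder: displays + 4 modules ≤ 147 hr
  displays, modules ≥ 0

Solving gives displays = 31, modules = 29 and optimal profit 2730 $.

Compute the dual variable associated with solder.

4

Check each constraint at x*: packaging 238/238 (tight); solder 147/147 (tight).
From A_Bᵀ y = c: 3·y_packaging + 1·y_solder = 31; 5·y_packaging + 4·y_solder = 61.
Solving: y_packaging = 9, y_solder = 4.
Shadow price of solder = 4.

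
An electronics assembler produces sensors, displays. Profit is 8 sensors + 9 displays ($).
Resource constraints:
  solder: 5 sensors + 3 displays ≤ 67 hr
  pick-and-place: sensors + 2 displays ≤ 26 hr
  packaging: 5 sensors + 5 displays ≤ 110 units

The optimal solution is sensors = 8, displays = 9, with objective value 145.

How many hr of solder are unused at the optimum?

0

solder used = 5·8 + 3·9 = 67; slack = 67 − 67 = 0.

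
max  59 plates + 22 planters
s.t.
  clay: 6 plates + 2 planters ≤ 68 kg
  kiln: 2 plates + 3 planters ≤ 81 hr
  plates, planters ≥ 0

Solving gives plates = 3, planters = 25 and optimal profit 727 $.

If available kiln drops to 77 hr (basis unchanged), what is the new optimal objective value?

723

Both clay and kiln are binding at x*.
From A_Bᵀ y = c: 6·y_clay + 2·y_kiln = 59; 2·y_clay + 3·y_kiln = 22.
Solving: y_clay = 9.5, y_kiln = 1.
Δz = y_kiln·Δb = 1 × (-4) = -4, so new z* = 727 − 4 = 723.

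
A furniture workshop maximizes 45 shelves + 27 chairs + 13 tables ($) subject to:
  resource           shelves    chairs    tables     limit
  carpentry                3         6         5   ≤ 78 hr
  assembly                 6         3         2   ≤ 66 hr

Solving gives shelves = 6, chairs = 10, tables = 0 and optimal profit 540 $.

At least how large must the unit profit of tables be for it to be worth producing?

19

Check each constraint at x*: carpentry 78/78 (tight); assembly 66/66 (tight).
The binding rows give the dual system: 3·y_carpentry + 6·y_assembly = 45 and 6·y_carpentry + 3·y_assembly = 27.
→ y_carpentry = 1 and y_assembly = 7.
tables enters the basis when its profit ≥ yᵀa₃ = 1·5 + 7·2 = 19.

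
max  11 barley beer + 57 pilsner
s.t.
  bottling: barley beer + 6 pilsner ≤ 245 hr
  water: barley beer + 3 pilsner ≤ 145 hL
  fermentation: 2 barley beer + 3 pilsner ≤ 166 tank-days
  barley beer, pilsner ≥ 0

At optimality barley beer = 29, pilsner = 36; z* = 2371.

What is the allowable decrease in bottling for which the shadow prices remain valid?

Binding constraints: bottling, fermentation. The basis is B = [[1,6],[2,3]] with det -9.
Per unit decrease in bottling, x* moves by d = (0.3333, -0.2222).
The basis stays optimal until pilsner reaches 0; allowable decrease = 162 hr.

162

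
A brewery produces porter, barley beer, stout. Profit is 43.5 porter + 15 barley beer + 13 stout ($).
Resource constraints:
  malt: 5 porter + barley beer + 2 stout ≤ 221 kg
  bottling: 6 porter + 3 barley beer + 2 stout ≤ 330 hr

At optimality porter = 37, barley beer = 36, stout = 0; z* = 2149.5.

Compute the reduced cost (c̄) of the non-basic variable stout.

At the optimum: malt uses 221 of 221 (binding); bottling uses 330 of 330 (binding).
Dual feasibility on the basic columns requires 5·y_malt + 6·y_bottling = 43.5, 1·y_malt + 3·y_bottling = 15.
This yields shadow prices y_malt = 4.5, y_bottling = 3.5.
Reduced cost of stout: c₃ − yᵀa₃ = 13 − (4.5·2 + 3.5·2) = 13 − 16 = -3.

-3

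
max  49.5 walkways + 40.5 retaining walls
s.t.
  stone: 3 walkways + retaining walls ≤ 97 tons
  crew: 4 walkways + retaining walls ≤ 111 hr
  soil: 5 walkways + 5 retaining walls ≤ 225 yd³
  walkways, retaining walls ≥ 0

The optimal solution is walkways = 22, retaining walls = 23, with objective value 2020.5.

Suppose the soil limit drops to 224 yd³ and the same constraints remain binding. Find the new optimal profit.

2013

At the optimum: stone uses 89 of 97 (slack = 8); crew uses 111 of 111 (binding); soil uses 225 of 225 (binding).
Since stone is not tight, its dual is 0.
Dual feasibility on the basic columns requires 4·y_crew + 5·y_soil = 49.5, 1·y_crew + 5·y_soil = 40.5.
Solving: y_crew = 3, y_soil = 7.5.
Δz = y_soil·Δb = 7.5 × (-1) = -7.5, so new z* = 2020.5 − 7.5 = 2013.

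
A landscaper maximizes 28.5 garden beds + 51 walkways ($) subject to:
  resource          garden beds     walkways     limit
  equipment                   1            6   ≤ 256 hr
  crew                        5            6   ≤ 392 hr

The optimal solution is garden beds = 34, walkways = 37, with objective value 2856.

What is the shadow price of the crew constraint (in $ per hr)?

5

At the optimum: equipment uses 256 of 256 (binding); crew uses 392 of 392 (binding).
From A_Bᵀ y = c: 1·y_equipment + 5·y_crew = 28.5; 6·y_equipment + 6·y_crew = 51.
Solving: y_equipment = 3.5, y_crew = 5.
Shadow price of crew = 5.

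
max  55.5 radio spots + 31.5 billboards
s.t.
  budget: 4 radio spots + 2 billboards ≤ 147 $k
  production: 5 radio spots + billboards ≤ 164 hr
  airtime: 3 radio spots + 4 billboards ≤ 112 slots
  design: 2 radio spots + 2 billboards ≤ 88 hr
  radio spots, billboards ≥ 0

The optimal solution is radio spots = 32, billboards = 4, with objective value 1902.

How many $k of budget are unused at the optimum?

budget used = 4·32 + 2·4 = 136; slack = 147 − 136 = 11.

11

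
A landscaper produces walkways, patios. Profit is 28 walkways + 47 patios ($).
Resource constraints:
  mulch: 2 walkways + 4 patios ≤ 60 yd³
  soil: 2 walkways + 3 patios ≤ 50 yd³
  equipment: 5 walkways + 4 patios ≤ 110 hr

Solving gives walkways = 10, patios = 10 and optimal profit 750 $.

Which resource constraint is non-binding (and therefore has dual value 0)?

mulch: 60/60 (binding)
soil: 50/50 (binding)
equipment: 90/110 (slack 20)
By complementary slackness, a constraint with positive slack has shadow price 0 → equipment.

equipment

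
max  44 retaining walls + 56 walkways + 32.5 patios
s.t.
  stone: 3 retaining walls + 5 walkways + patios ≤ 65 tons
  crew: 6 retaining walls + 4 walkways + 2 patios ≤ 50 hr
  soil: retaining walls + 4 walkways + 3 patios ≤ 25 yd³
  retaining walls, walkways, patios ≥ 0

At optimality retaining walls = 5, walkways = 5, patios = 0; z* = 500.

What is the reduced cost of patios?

-3.5

At the optimum: stone uses 40 of 65 (slack = 25); crew uses 50 of 50 (binding); soil uses 25 of 25 (binding).
By complementary slackness, y = 0 for the non-binding constraint.
From A_Bᵀ y = c: 6·y_crew + 1·y_soil = 44; 4·y_crew + 4·y_soil = 56.
Solving: y_crew = 6, y_soil = 8.
Reduced cost of patios: c₃ − yᵀa₃ = 32.5 − (6·2 + 8·3) = 32.5 − 36 = -3.5.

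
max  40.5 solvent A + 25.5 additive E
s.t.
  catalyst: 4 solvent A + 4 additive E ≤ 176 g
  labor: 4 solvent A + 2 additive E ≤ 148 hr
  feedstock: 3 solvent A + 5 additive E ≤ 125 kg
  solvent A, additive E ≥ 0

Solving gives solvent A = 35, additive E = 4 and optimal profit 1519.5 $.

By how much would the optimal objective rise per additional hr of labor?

At the optimum: catalyst uses 156 of 176 (slack = 20); labor uses 148 of 148 (binding); feedstock uses 125 of 125 (binding).
Slack constraints have shadow price 0 (complementary slackness).
From A_Bᵀ y = c: 4·y_labor + 3·y_feedstock = 40.5; 2·y_labor + 5·y_feedstock = 25.5.
Solving: y_labor = 9, y_feedstock = 1.5.
Shadow price of labor = 9.

9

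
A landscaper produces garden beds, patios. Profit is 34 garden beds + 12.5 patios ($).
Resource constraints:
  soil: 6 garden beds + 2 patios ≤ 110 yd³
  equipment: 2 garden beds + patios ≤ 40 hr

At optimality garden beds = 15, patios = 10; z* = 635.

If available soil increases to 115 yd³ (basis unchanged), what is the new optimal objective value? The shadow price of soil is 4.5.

657.5

Δb = 5, so new z* = 635 + (4.5)·(5) = 635 + 22.5 = 657.5.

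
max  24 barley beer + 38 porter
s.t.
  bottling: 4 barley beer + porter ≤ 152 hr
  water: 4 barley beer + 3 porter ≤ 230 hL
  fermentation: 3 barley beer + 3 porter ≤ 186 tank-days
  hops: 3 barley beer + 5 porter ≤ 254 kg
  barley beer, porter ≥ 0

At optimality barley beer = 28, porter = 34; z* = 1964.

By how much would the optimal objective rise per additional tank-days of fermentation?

1

At the optimum: bottling uses 146 of 152 (slack = 6); water uses 214 of 230 (slack = 16); fermentation uses 186 of 186 (binding); hops uses 254 of 254 (binding).
Since bottling, water are not tight, their duals are 0.
From A_Bᵀ y = c: 3·y_fermentation + 3·y_hops = 24; 3·y_fermentation + 5·y_hops = 38.
This yields shadow prices y_fermentation = 1, y_hops = 7.
Shadow price of fermentation = 1.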